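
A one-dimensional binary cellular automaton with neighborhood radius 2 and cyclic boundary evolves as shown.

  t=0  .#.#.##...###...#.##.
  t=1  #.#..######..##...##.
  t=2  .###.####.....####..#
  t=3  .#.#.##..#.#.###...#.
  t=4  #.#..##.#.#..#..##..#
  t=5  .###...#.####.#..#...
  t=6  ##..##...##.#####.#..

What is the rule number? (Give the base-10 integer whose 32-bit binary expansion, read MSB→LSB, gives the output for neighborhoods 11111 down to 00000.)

2782304137

  #####|#  b31=1 t=1,i=7
  ####.|.  b30=0 t=1,i=9
  ###.#|#  b29=1 t=2,i=3
  ###..|.  b28=0 t=0,i=12
  ##.##|.  b27=0 t=2,i=4
  ##.#.|#  b26=1 t=1,i=20
  ##..#|.  b25=0 t=0,i=20
  ##...|#  b24=1 t=0,i=7
  #.###|#  b23=1 t=2,i=1
  #.##.|#  b22=1 t=0,i=5
  #.#.#|.  b21=0 t=0,i=3
  #.#..|#  b20=1 t=1,i=2
  #..##|.  b19=0 t=1,i=4
  #..#.|#  b18=1 t=0,i=0
  #...#|#  b17=1 t=0,i=8
  #....|.  b16=0 t=2,i=10
  .####|#  b15=1 t=1,i=6
  .###.|.  b14=0 t=0,i=11
  .##.#|.  b13=0 t=1,i=19
  .##..|#  b12=1 t=0,i=6
  .#.##|.  b11=0 t=0,i=4
  .#.#.|#  b10=1 t=0,i=2
  .#..#|#  b9=1 t=1,i=3
  .#...|#  b8=1 t=5,i=18
  ..###|#  b7=1 t=0,i=10
  ..##.|.  b6=0 t=1,i=13
  ..#.#|.  b5=0 t=0,i=1
  ..#..|.  b4=0 t=3,i=19
  ...##|#  b3=1 t=0,i=9
  ...#.|.  b2=0 t=0,i=15
  ....#|.  b1=0 t=2,i=12
  .....|#  b0=1 t=2,i=11
  bits 10100101110101101001011110001001 = 2782304137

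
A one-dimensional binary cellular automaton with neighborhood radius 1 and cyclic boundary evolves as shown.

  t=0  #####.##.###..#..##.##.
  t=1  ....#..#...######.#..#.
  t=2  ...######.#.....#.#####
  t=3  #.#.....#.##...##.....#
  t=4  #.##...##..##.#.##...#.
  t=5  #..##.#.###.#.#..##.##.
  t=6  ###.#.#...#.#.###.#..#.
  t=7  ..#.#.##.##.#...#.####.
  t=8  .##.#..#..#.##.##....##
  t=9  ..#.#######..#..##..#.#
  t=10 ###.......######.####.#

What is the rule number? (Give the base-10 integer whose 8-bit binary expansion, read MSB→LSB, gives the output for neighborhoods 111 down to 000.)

  [7] ### => .  t=0,i=1
  [6] ##. => #  t=0,i=4
  [5] #.# => .  t=0,i=5
  [4] #.. => #  t=0,i=12
  [3] .## => .  t=0,i=0
  [2] .#. => #  t=0,i=14
  [1] ..# => #  t=0,i=13
  [0] ... => .  t=1,i=0
  bits 01010110 = 86

86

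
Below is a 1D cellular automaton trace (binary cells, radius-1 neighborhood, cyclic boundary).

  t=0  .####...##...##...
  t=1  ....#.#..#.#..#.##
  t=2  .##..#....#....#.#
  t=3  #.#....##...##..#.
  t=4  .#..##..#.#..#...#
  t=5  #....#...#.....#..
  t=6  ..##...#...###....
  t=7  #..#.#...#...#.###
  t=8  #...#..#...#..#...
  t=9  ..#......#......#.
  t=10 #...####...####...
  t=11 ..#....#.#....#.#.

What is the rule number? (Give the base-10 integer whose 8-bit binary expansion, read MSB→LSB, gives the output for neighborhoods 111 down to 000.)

97

  [7] ### => .  t=0,i=2
  [6] ##. => #  t=0,i=4
  [5] #.# => #  t=1,i=5
  [4] #.. => .  t=0,i=5
  [3] .## => .  t=0,i=1
  [2] .#. => .  t=1,i=4
  [1] ..# => .  t=0,i=0
  [0] ... => #  t=0,i=6
  bits 01100001 = 97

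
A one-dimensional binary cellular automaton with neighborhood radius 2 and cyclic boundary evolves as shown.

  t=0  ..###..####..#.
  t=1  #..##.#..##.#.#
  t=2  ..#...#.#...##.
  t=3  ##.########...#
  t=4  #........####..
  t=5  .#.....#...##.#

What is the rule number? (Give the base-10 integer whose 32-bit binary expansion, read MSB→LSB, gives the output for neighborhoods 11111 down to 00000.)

  nb #####: next=.  (t=3,i=5, bit31=0)
  nb ####.: next=#  (t=0,i=9, bit30=1)
  nb ###.#: next=.  (t=3,i=1, bit29=0)
  nb ###..: next=#  (t=0,i=4, bit28=1)
  nb ##.##: next=.  (t=3,i=2, bit27=0)
  nb ##.#.: next=.  (t=1,i=5, bit26=0)
  nb ##..#: next=.  (t=0,i=5, bit25=0)
  nb ##...: next=#  (t=2,i=14, bit24=1)
  nb #.###: next=.  (t=3,i=3, bit23=0)
  nb #.##.: next=.  (t=1,i=14, bit22=0)
  nb #.#.#: next=#  (t=1,i=12, bit21=1)
  nb #.#..: next=#  (t=1,i=6, bit20=1)
  nb #..##: next=#  (t=0,i=6, bit19=1)
  nb #..#.: next=#  (t=0,i=12, bit18=1)
  nb #...#: next=#  (t=0,i=0, bit17=1)
  nb #....: next=.  (t=4,i=2, bit16=0)
  nb .####: next=.  (t=0,i=8, bit15=0)
  nb .###.: next=#  (t=0,i=3, bit14=1)
  nb .##.#: next=.  (t=1,i=4, bit13=0)
  nb .##..: next=.  (t=1,i=0, bit12=0)
  nb .#.##: next=#  (t=1,i=13, bit11=1)
  nb .#.#.: next=#  (t=2,i=7, bit10=1)
  nb .#..#: next=.  (t=1,i=7, bit9=0)
  nb .#...: next=#  (t=0,i=14, bit8=1)
  nb ..###: next=.  (t=0,i=2, bit7=0)
  nb ..##.: next=.  (t=1,i=3, bit6=0)
  nb ..#.#: next=#  (t=2,i=6, bit5=1)
  nb ..#..: next=.  (t=0,i=13, bit4=0)
  nb ...##: next=.  (t=0,i=1, bit3=0)
  nb ...#.: next=#  (t=2,i=1, bit2=1)
  nb ....#: next=#  (t=4,i=7, bit1=1)
  nb .....: next=.  (t=4,i=3, bit0=0)
  bits 01010001001111100100110100100110 = 1363037478

1363037478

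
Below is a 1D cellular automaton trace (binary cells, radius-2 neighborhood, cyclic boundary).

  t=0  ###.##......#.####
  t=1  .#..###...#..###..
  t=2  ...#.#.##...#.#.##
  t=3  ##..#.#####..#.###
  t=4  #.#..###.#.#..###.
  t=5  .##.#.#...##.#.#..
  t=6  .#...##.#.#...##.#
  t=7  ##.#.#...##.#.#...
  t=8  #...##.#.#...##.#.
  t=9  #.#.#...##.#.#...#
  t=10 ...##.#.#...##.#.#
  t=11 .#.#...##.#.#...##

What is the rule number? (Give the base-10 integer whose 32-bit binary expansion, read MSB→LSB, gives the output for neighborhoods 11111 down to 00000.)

  ##### -> .   bit 31 = 0  t=0,i=0
  ####. -> #   bit 30 = 1  t=0,i=1
  ###.# -> .   bit 29 = 0  t=0,i=2
  ###.. -> .   bit 28 = 0  t=1,i=6
  ##.## -> .   bit 27 = 0  t=0,i=3
  ##.#. -> .   bit 26 = 0  t=4,i=8
  ##..# -> #   bit 25 = 1  t=3,i=2
  ##... -> #   bit 24 = 1  t=0,i=6
  #.### -> #   bit 23 = 1  t=0,i=14
  #.##. -> #   bit 22 = 1  t=0,i=4
  #.#.# -> .   bit 21 = 0  t=2,i=5
  #.#.. -> #   bit 20 = 1  t=4,i=2
  #..## -> #   bit 19 = 1  t=1,i=3
  #..#. -> .   bit 18 = 0  t=3,i=3
  #...# -> #   bit 17 = 1  t=1,i=8
  #.... -> .   bit 16 = 0  t=0,i=7
  .#### -> #   bit 15 = 1  t=0,i=15
  .###. -> #   bit 14 = 1  t=1,i=5
  .##.# -> .   bit 13 = 0  t=5,i=2
  .##.. -> #   bit 12 = 1  t=0,i=5
  .#.## -> #   bit 11 = 1  t=0,i=13
  .#.#. -> #   bit 10 = 1  t=2,i=4
  .#..# -> .   bit 9 = 0  t=1,i=2
  .#... -> .   bit 8 = 0  t=5,i=7
  ..### -> .   bit 7 = 0  t=1,i=4
  ..##. -> #   bit 6 = 1  t=5,i=1
  ..#.# -> .   bit 5 = 0  t=0,i=12
  ..#.. -> .   bit 4 = 0  t=1,i=1
  ...## -> .   bit 3 = 0  t=5,i=0
  ...#. -> .   bit 2 = 0  t=0,i=11
  ....# -> #   bit 1 = 1  t=0,i=10
  ..... -> .   bit 0 = 0  t=0,i=8
  bits 01000011110110101101110001000010 = 1138416706

1138416706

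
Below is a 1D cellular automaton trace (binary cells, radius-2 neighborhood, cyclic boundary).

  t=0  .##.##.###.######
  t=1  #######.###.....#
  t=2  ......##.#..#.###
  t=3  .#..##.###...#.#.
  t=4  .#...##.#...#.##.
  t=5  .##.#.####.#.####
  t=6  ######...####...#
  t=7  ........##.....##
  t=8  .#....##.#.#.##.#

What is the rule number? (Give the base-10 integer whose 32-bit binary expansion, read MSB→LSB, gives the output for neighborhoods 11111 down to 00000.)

  ##### -> .   bit 31 = 0  t=0,i=13
  ####. -> .   bit 30 = 0  t=0,i=15
  ###.# -> #   bit 29 = 1  t=0,i=9
  ###.. -> .   bit 28 = 0  t=1,i=10
  ##.## -> #   bit 27 = 1  t=0,i=0
  ##.#. -> #   bit 26 = 1  t=2,i=8
  ##..# -> #   bit 25 = 1  t=4,i=16
  ##... -> .   bit 24 = 0  t=1,i=11
  #.### -> .   bit 23 = 0  t=0,i=7
  #.##. -> #   bit 22 = 1  t=0,i=1
  #.#.# -> #   bit 21 = 1  t=5,i=4
  #.#.. -> #   bit 20 = 1  t=2,i=9
  #..## -> .   bit 19 = 0  t=3,i=3
  #..#. -> .   bit 18 = 0  t=2,i=11
  #...# -> .   bit 17 = 0  t=3,i=11
  #.... -> #   bit 16 = 1  t=1,i=12
  .#### -> .   bit 15 = 0  t=0,i=12
  .###. -> #   bit 14 = 1  t=0,i=8
  .##.# -> #   bit 13 = 1  t=0,i=2
  .##.. -> #   bit 12 = 1  t=4,i=15
  .#.## -> #   bit 11 = 1  t=2,i=13
  .#.#. -> #   bit 10 = 1  t=3,i=14
  .#..# -> .   bit 9 = 0  t=2,i=10
  .#... -> #   bit 8 = 1  t=4,i=2
  ..### -> #   bit 7 = 1  t=1,i=16
  ..##. -> .   bit 6 = 0  t=2,i=6
  ..#.# -> .   bit 5 = 0  t=2,i=12
  ..#.. -> #   bit 4 = 1  t=3,i=1
  ...## -> #   bit 3 = 1  t=1,i=15
  ...#. -> #   bit 2 = 1  t=3,i=12
  ....# -> #   bit 1 = 1  t=1,i=14
  ..... -> .   bit 0 = 0  t=1,i=13
  bits 00101110011100010111110110011110 = 779189662

779189662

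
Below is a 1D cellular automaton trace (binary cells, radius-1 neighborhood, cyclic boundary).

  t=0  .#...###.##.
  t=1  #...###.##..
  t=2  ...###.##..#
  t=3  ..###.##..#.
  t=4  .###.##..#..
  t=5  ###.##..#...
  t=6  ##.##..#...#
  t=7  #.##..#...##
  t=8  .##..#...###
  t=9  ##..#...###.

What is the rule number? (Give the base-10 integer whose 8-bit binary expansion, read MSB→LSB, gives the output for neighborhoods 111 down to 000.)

170

  ###|#  b7=1 t=0,i=6
  ##.|.  b6=0 t=0,i=7
  #.#|#  b5=1 t=0,i=8
  #..|.  b4=0 t=0,i=2
  .##|#  b3=1 t=0,i=5
  .#.|.  b2=0 t=0,i=1
  ..#|#  b1=1 t=0,i=0
  ...|.  b0=0 t=0,i=3
  bits 10101010 = 170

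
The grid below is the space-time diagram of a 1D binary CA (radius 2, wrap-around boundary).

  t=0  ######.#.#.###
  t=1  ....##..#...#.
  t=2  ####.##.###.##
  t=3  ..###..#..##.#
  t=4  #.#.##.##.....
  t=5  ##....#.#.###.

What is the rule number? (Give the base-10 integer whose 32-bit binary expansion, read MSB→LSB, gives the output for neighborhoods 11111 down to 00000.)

2047055803

  nb #####: next=.  (t=0,i=0, bit31=0)
  nb ####.: next=#  (t=0,i=4, bit30=1)
  nb ###.#: next=#  (t=0,i=5, bit29=1)
  nb ###..: next=#  (t=3,i=4, bit28=1)
  nb ##.##: next=#  (t=2,i=4, bit27=1)
  nb ##.#.: next=.  (t=0,i=6, bit26=0)
  nb ##..#: next=#  (t=1,i=6, bit25=1)
  nb ##...: next=.  (t=4,i=9, bit24=0)
  nb #.###: next=.  (t=0,i=11, bit23=0)
  nb #.##.: next=.  (t=2,i=5, bit22=0)
  nb #.#.#: next=.  (t=0,i=7, bit21=0)
  nb #.#..: next=.  (t=3,i=13, bit20=0)
  nb #..##: next=.  (t=3,i=1, bit19=0)
  nb #..#.: next=.  (t=1,i=7, bit18=0)
  nb #...#: next=#  (t=1,i=10, bit17=1)
  nb #....: next=#  (t=1,i=0, bit16=1)
  nb .####: next=#  (t=0,i=12, bit15=1)
  nb .###.: next=.  (t=2,i=9, bit14=0)
  nb .##.#: next=.  (t=2,i=6, bit13=0)
  nb .##..: next=#  (t=1,i=5, bit12=1)
  nb .#.##: next=.  (t=0,i=10, bit11=0)
  nb .#.#.: next=#  (t=0,i=8, bit10=1)
  nb .#..#: next=#  (t=3,i=0, bit9=1)
  nb .#...: next=#  (t=1,i=9, bit8=1)
  nb ..###: next=#  (t=3,i=2, bit7=1)
  nb ..##.: next=.  (t=1,i=4, bit6=0)
  nb ..#.#: next=#  (t=4,i=0, bit5=1)
  nb ..#..: next=#  (t=1,i=8, bit4=1)
  nb ...##: next=#  (t=1,i=3, bit3=1)
  nb ...#.: next=.  (t=1,i=11, bit2=0)
  nb ....#: next=#  (t=1,i=2, bit1=1)
  nb .....: next=#  (t=1,i=1, bit0=1)
  bits 01111010000000111001011110111011 = 2047055803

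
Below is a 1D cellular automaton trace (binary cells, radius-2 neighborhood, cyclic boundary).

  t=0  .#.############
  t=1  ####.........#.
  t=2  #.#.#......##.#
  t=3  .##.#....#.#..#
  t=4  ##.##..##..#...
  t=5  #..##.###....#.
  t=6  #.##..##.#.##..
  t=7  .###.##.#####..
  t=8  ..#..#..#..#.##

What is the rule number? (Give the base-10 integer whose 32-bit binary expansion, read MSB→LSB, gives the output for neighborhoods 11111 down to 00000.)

1174034502

  nb #####: next=.  (t=0,i=5, bit31=0)
  nb ####.: next=#  (t=0,i=13, bit30=1)
  nb ###.#: next=.  (t=0,i=14, bit29=0)
  nb ###..: next=.  (t=1,i=3, bit28=0)
  nb ##.##: next=.  (t=2,i=13, bit27=0)
  nb ##.#.: next=#  (t=0,i=0, bit26=1)
  nb ##..#: next=.  (t=4,i=5, bit25=0)
  nb ##...: next=#  (t=1,i=4, bit24=1)
  nb #.###: next=#  (t=0,i=3, bit23=1)
  nb #.##.: next=#  (t=2,i=14, bit22=1)
  nb #.#.#: next=#  (t=0,i=1, bit21=1)
  nb #.#..: next=#  (t=2,i=4, bit20=1)
  nb #..##: next=#  (t=4,i=6, bit19=1)
  nb #..#.: next=.  (t=3,i=13, bit18=0)
  nb #...#: next=#  (t=4,i=13, bit17=1)
  nb #....: next=.  (t=1,i=5, bit16=0)
  nb .####: next=.  (t=0,i=4, bit15=0)
  nb .###.: next=#  (t=5,i=7, bit14=1)
  nb .##.#: next=.  (t=2,i=0, bit13=0)
  nb .##..: next=#  (t=4,i=4, bit12=1)
  nb .#.##: next=#  (t=0,i=2, bit11=1)
  nb .#.#.: next=.  (t=2,i=3, bit10=0)
  nb .#..#: next=.  (t=3,i=12, bit9=0)
  nb .#...: next=.  (t=2,i=5, bit8=0)
  nb ..###: next=.  (t=7,i=1, bit7=0)
  nb ..##.: next=#  (t=2,i=11, bit6=1)
  nb ..#.#: next=.  (t=1,i=13, bit5=0)
  nb ..#..: next=.  (t=4,i=11, bit4=0)
  nb ...##: next=.  (t=2,i=10, bit3=0)
  nb ...#.: next=#  (t=1,i=12, bit2=1)
  nb ....#: next=#  (t=1,i=11, bit1=1)
  nb .....: next=.  (t=1,i=6, bit0=0)
  bits 01000101111110100101100001000110 = 1174034502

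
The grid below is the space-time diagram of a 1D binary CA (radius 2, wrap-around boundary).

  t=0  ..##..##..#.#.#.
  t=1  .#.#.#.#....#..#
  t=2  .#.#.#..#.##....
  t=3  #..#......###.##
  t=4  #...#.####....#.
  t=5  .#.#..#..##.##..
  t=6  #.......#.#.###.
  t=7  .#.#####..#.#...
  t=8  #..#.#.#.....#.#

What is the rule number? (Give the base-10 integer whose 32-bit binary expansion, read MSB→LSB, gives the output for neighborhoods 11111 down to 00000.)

  #####|#  b31=1 t=7,i=5
  ####.|.  b30=0 t=4,i=8
  ###.#|.  b29=0 t=3,i=12
  ###..|#  b28=1 t=3,i=0
  ##.##|.  b27=0 t=3,i=13
  ##.#.|.  b26=0 t=6,i=15
  ##..#|.  b25=0 t=0,i=4
  ##...|#  b24=1 t=2,i=12
  #.###|#  b23=1 t=3,i=14
  #.##.|#  b22=1 t=2,i=10
  #.#.#|#  b21=1 t=0,i=12
  #.#..|.  b20=0 t=0,i=14
  #..##|#  b19=1 t=0,i=5
  #..#.|.  b18=0 t=0,i=9
  #...#|.  b17=0 t=0,i=0
  #....|.  b16=0 t=1,i=9
  .####|.  b15=0 t=4,i=7
  .###.|.  b14=0 t=3,i=11
  .##.#|#  b13=1 t=5,i=10
  .##..|#  b12=1 t=0,i=3
  .#.##|.  b11=0 t=2,i=9
  .#.#.|.  b10=0 t=0,i=11
  .#..#|.  b9=0 t=1,i=13
  .#...|#  b8=1 t=0,i=15
  ..###|.  b7=0 t=3,i=10
  ..##.|.  b6=0 t=0,i=2
  ..#.#|.  b5=0 t=0,i=10
  ..#..|.  b4=0 t=1,i=12
  ...##|#  b3=1 t=0,i=1
  ...#.|#  b2=1 t=1,i=11
  ....#|#  b1=1 t=1,i=10
  .....|#  b0=1 t=2,i=14
  bits 10010001111010000011000100001111 = 2447913231

2447913231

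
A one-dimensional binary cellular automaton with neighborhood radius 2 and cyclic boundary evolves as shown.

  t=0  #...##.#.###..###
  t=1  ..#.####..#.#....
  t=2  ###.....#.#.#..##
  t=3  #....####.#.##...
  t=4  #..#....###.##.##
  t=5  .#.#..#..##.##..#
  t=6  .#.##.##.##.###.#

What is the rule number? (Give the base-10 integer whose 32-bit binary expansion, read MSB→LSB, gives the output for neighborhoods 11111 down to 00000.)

2792518263

  #####|#  b31=1 t=2,i=0
  ####.|.  b30=0 t=0,i=16
  ###.#|#  b29=1 t=3,i=8
  ###..|.  b28=0 t=0,i=0
  ##.##|.  b27=0 t=4,i=11
  ##.#.|#  b26=1 t=0,i=6
  ##..#|#  b25=1 t=0,i=12
  ##...|.  b24=0 t=0,i=1
  #.###|.  b23=0 t=0,i=9
  #.##.|#  b22=1 t=3,i=12
  #.#.#|#  b21=1 t=0,i=7
  #.#..|#  b20=1 t=1,i=12
  #..##|.  b19=0 t=0,i=13
  #..#.|.  b18=0 t=1,i=9
  #...#|#  b17=1 t=0,i=2
  #....|.  b16=0 t=1,i=14
  .####|.  b15=0 t=0,i=15
  .###.|#  b14=1 t=0,i=10
  .##.#|#  b13=1 t=0,i=5
  .##..|#  b12=1 t=3,i=13
  .#.##|.  b11=0 t=0,i=8
  .#.#.|.  b10=0 t=1,i=11
  .#..#|#  b9=1 t=2,i=13
  .#...|.  b8=0 t=1,i=13
  ..###|.  b7=0 t=0,i=14
  ..##.|#  b6=1 t=0,i=4
  ..#.#|#  b5=1 t=1,i=2
  ..#..|#  b4=1 t=3,i=0
  ...##|.  b3=0 t=0,i=3
  ...#.|#  b2=1 t=1,i=1
  ....#|#  b1=1 t=1,i=0
  .....|#  b0=1 t=1,i=15
  bits 10100110011100100111001001110111 = 2792518263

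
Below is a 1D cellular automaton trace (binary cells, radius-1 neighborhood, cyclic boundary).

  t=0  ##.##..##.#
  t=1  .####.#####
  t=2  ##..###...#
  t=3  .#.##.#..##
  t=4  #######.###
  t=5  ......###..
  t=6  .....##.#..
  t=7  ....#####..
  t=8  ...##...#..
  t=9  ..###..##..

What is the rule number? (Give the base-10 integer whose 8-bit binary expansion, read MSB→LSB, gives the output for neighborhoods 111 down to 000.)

110

  ### -> .   bit 7 = 0  t=0,i=0
  ##. -> #   bit 6 = 1  t=0,i=1
  #.# -> #   bit 5 = 1  t=0,i=2
  #.. -> .   bit 4 = 0  t=0,i=5
  .## -> #   bit 3 = 1  t=0,i=3
  .#. -> #   bit 2 = 1  t=3,i=1
  ..# -> #   bit 1 = 1  t=0,i=6
  ... -> .   bit 0 = 0  t=2,i=8
  bits 01101110 = 110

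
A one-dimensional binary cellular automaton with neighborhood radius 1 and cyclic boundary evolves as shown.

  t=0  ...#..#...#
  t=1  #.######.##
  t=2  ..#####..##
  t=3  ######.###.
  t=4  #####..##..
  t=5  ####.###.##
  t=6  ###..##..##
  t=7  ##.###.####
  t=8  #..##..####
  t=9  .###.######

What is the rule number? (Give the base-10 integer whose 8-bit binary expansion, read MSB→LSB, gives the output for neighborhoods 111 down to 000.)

158

  ### -> #   bit 7 = 1  t=1,i=3
  ##. -> .   bit 6 = 0  t=1,i=0
  #.# -> .   bit 5 = 0  t=1,i=1
  #.. -> #   bit 4 = 1  t=0,i=0
  .## -> #   bit 3 = 1  t=1,i=2
  .#. -> #   bit 2 = 1  t=0,i=3
  ..# -> #   bit 1 = 1  t=0,i=2
  ... -> .   bit 0 = 0  t=0,i=1
  bits 10011110 = 158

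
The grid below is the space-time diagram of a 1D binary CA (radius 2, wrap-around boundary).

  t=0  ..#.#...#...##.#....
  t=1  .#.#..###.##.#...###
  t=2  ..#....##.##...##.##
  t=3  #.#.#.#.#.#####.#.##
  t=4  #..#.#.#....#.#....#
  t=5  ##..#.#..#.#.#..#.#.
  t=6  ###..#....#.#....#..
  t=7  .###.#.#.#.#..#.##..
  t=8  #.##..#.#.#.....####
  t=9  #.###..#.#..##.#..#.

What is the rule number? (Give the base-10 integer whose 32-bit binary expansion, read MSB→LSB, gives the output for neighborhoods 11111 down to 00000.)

  nb #####: next=#  (t=3,i=12, bit31=1)
  nb ####.: next=.  (t=3,i=13, bit30=0)
  nb ###.#: next=#  (t=1,i=8, bit29=1)
  nb ###..: next=#  (t=6,i=2, bit28=1)
  nb ##.##: next=.  (t=1,i=9, bit27=0)
  nb ##.#.: next=.  (t=0,i=14, bit26=0)
  nb ##..#: next=#  (t=2,i=0, bit25=1)
  nb ##...: next=#  (t=2,i=12, bit24=1)
  nb #.###: next=.  (t=3,i=10, bit23=0)
  nb #.##.: next=#  (t=1,i=10, bit22=1)
  nb #.#.#: next=.  (t=1,i=1, bit21=0)
  nb #.#..: next=.  (t=0,i=4, bit20=0)
  nb #..##: next=.  (t=1,i=5, bit19=0)
  nb #..#.: next=.  (t=2,i=1, bit18=0)
  nb #...#: next=#  (t=0,i=6, bit17=1)
  nb #....: next=#  (t=0,i=17, bit16=1)
  nb .####: next=.  (t=3,i=11, bit15=0)
  nb .###.: next=#  (t=1,i=7, bit14=1)
  nb .##.#: next=#  (t=0,i=13, bit13=1)
  nb .##..: next=#  (t=2,i=11, bit12=1)
  nb .#.##: next=.  (t=3,i=9, bit11=0)
  nb .#.#.: next=#  (t=0,i=3, bit10=1)
  nb .#..#: next=.  (t=1,i=4, bit9=0)
  nb .#...: next=.  (t=0,i=5, bit8=0)
  nb ..###: next=.  (t=1,i=6, bit7=0)
  nb ..##.: next=.  (t=0,i=12, bit6=0)
  nb ..#.#: next=.  (t=0,i=2, bit5=0)
  nb ..#..: next=#  (t=0,i=8, bit4=1)
  nb ...##: next=#  (t=0,i=11, bit3=1)
  nb ...#.: next=#  (t=0,i=1, bit2=1)
  nb ....#: next=.  (t=0,i=0, bit1=0)
  nb .....: next=#  (t=0,i=18, bit0=1)
  bits 10110011010000110111010000011101 = 3007542301

3007542301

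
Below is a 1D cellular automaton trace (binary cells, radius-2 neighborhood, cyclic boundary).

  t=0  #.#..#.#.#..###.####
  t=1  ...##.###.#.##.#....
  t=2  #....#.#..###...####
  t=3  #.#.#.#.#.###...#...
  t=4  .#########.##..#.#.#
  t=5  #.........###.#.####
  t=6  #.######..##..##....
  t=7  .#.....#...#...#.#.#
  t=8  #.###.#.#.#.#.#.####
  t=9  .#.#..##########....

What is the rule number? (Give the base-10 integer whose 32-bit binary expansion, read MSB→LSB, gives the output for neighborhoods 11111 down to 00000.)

409296773

  nb #####: next=.  (t=0,i=18, bit31=0)
  nb ####.: next=.  (t=0,i=19, bit30=0)
  nb ###.#: next=.  (t=0,i=0, bit29=0)
  nb ###..: next=#  (t=2,i=0, bit28=1)
  nb ##.##: next=#  (t=0,i=15, bit27=1)
  nb ##.#.: next=.  (t=0,i=1, bit26=0)
  nb ##..#: next=.  (t=4,i=13, bit25=0)
  nb ##...: next=.  (t=2,i=1, bit24=0)
  nb #.###: next=.  (t=0,i=16, bit23=0)
  nb #.##.: next=#  (t=1,i=12, bit22=1)
  nb #.#.#: next=#  (t=0,i=7, bit21=1)
  nb #.#..: next=.  (t=0,i=2, bit20=0)
  nb #..##: next=.  (t=0,i=11, bit19=0)
  nb #..#.: next=#  (t=0,i=4, bit18=1)
  nb #...#: next=.  (t=2,i=14, bit17=0)
  nb #....: next=#  (t=1,i=17, bit16=1)
  nb .####: next=.  (t=0,i=17, bit15=0)
  nb .###.: next=#  (t=0,i=13, bit14=1)
  nb .##.#: next=.  (t=1,i=4, bit13=0)
  nb .##..: next=#  (t=4,i=12, bit12=1)
  nb .#.##: next=#  (t=1,i=11, bit11=1)
  nb .#.#.: next=#  (t=0,i=6, bit10=1)
  nb .#..#: next=#  (t=0,i=3, bit9=1)
  nb .#...: next=#  (t=1,i=16, bit8=1)
  nb ..###: next=#  (t=0,i=12, bit7=1)
  nb ..##.: next=.  (t=1,i=3, bit6=0)
  nb ..#.#: next=.  (t=0,i=5, bit5=0)
  nb ..#..: next=.  (t=3,i=16, bit4=0)
  nb ...##: next=.  (t=1,i=2, bit3=0)
  nb ...#.: next=#  (t=2,i=4, bit2=1)
  nb ....#: next=.  (t=1,i=1, bit1=0)
  nb .....: next=#  (t=1,i=0, bit0=1)
  bits 00011000011001010101111110000101 = 409296773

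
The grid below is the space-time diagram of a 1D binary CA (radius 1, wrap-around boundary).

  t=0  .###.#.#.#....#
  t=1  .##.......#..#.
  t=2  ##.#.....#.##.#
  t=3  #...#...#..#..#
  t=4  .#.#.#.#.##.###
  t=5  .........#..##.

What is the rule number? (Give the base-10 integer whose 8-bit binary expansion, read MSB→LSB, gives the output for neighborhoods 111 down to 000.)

  nb ###: next=#  (t=0,i=2, bit7=1)
  nb ##.: next=.  (t=0,i=3, bit6=0)
  nb #.#: next=.  (t=0,i=0, bit5=0)
  nb #..: next=#  (t=0,i=10, bit4=1)
  nb .##: next=#  (t=0,i=1, bit3=1)
  nb .#.: next=.  (t=0,i=5, bit2=0)
  nb ..#: next=#  (t=0,i=13, bit1=1)
  nb ...: next=.  (t=0,i=11, bit0=0)
  bits 10011010 = 154

154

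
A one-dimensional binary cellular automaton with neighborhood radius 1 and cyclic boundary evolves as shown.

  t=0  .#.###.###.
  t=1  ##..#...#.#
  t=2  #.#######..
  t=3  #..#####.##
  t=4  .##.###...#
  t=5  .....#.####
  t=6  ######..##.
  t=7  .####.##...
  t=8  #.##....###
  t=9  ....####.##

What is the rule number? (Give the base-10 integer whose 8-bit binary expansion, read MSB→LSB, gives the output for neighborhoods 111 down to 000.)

  [7] ### => #  t=0,i=4
  [6] ##. => .  t=0,i=5
  [5] #.# => .  t=0,i=2
  [4] #.. => #  t=0,i=10
  [3] .## => .  t=0,i=3
  [2] .#. => #  t=0,i=1
  [1] ..# => #  t=0,i=0
  [0] ... => #  t=1,i=6
  bits 10010111 = 151

151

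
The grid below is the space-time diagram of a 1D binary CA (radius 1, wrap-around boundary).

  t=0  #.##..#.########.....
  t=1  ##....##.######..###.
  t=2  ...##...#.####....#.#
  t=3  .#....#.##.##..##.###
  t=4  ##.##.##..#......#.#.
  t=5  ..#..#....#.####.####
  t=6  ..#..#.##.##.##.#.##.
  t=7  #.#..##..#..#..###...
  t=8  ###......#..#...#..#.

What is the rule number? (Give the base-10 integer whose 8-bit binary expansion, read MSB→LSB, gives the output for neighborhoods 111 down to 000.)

165

  ### -> #   bit 7 = 1  t=0,i=9
  ##. -> .   bit 6 = 0  t=0,i=3
  #.# -> #   bit 5 = 1  t=0,i=1
  #.. -> .   bit 4 = 0  t=0,i=4
  .## -> .   bit 3 = 0  t=0,i=2
  .#. -> #   bit 2 = 1  t=0,i=0
  ..# -> .   bit 1 = 0  t=0,i=5
  ... -> #   bit 0 = 1  t=0,i=17
  bits 10100101 = 165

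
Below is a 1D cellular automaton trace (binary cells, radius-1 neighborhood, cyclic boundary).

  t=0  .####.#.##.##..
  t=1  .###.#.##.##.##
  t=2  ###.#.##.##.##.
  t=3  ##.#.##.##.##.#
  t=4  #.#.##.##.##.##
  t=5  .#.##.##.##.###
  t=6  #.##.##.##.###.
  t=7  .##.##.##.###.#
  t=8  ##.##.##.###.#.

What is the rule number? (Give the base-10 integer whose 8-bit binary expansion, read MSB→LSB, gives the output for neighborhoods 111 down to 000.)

185

  ###|#  b7=1 t=0,i=2
  ##.|.  b6=0 t=0,i=4
  #.#|#  b5=1 t=0,i=5
  #..|#  b4=1 t=0,i=13
  .##|#  b3=1 t=0,i=1
  .#.|.  b2=0 t=0,i=6
  ..#|.  b1=0 t=0,i=0
  ...|#  b0=1 t=0,i=14
  bits 10111001 = 185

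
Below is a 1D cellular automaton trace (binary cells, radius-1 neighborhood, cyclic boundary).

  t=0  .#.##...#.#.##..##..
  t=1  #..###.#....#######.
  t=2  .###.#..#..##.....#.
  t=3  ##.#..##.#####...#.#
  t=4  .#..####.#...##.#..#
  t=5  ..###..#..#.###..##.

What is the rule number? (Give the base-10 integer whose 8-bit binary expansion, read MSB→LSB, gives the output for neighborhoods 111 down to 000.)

90

  ###|.  b7=0 t=1,i=4
  ##.|#  b6=1 t=0,i=4
  #.#|.  b5=0 t=0,i=2
  #..|#  b4=1 t=0,i=5
  .##|#  b3=1 t=0,i=3
  .#.|.  b2=0 t=0,i=1
  ..#|#  b1=1 t=0,i=0
  ...|.  b0=0 t=0,i=6
  bits 01011010 = 90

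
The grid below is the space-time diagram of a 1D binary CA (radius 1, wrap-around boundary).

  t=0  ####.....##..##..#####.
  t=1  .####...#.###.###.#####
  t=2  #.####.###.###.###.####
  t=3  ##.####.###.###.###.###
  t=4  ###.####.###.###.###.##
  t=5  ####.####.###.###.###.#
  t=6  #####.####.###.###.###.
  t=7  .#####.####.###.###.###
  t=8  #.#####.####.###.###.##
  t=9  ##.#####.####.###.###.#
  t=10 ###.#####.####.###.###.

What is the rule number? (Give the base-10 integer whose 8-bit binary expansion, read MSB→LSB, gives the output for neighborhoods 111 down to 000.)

246

  ###|#  b7=1 t=0,i=1
  ##.|#  b6=1 t=0,i=3
  #.#|#  b5=1 t=0,i=22
  #..|#  b4=1 t=0,i=4
  .##|.  b3=0 t=0,i=0
  .#.|#  b2=1 t=1,i=8
  ..#|#  b1=1 t=0,i=8
  ...|.  b0=0 t=0,i=5
  bits 11110110 = 246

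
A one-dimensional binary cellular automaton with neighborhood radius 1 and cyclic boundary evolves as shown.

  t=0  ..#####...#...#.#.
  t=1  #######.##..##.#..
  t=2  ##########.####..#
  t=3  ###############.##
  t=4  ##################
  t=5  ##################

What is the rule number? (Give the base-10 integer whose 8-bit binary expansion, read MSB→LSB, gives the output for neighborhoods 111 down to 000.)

235

  ###|#  b7=1 t=0,i=3
  ##.|#  b6=1 t=0,i=6
  #.#|#  b5=1 t=0,i=15
  #..|.  b4=0 t=0,i=7
  .##|#  b3=1 t=0,i=2
  .#.|.  b2=0 t=0,i=10
  ..#|#  b1=1 t=0,i=1
  ...|#  b0=1 t=0,i=0
  bits 11101011 = 235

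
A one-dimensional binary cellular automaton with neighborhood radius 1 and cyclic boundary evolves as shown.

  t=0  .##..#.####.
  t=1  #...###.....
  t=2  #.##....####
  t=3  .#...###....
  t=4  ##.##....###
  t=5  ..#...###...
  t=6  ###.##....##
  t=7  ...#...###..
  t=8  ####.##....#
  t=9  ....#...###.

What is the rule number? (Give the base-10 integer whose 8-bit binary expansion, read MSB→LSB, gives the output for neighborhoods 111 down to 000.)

39

  [7] ### => .  t=0,i=8
  [6] ##. => .  t=0,i=2
  [5] #.# => #  t=0,i=6
  [4] #.. => .  t=0,i=3
  [3] .## => .  t=0,i=1
  [2] .#. => #  t=0,i=5
  [1] ..# => #  t=0,i=0
  [0] ... => #  t=1,i=2
  bits 00100111 = 39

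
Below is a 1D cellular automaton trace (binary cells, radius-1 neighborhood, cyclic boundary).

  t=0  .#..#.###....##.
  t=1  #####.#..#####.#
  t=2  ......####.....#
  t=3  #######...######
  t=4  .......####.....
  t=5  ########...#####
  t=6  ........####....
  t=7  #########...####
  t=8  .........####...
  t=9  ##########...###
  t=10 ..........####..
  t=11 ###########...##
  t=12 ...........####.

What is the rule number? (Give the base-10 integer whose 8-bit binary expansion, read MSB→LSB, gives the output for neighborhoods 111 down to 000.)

  [7] ### => .  t=0,i=7
  [6] ##. => .  t=0,i=8
  [5] #.# => .  t=0,i=5
  [4] #.. => #  t=0,i=2
  [3] .## => #  t=0,i=6
  [2] .#. => #  t=0,i=1
  [1] ..# => #  t=0,i=0
  [0] ... => #  t=0,i=10
  bits 00011111 = 31

31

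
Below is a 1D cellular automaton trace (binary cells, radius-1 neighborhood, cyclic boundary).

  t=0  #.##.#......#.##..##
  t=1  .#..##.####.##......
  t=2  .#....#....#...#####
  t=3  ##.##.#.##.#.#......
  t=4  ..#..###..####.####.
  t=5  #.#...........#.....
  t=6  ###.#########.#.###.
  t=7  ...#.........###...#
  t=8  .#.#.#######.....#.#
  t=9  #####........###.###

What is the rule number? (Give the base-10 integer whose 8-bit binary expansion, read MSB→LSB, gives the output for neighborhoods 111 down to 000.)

37

  nb ###: next=.  (t=0,i=19, bit7=0)
  nb ##.: next=.  (t=0,i=0, bit6=0)
  nb #.#: next=#  (t=0,i=1, bit5=1)
  nb #..: next=.  (t=0,i=6, bit4=0)
  nb .##: next=.  (t=0,i=2, bit3=0)
  nb .#.: next=#  (t=0,i=5, bit2=1)
  nb ..#: next=.  (t=0,i=11, bit1=0)
  nb ...: next=#  (t=0,i=7, bit0=1)
  bits 00100101 = 37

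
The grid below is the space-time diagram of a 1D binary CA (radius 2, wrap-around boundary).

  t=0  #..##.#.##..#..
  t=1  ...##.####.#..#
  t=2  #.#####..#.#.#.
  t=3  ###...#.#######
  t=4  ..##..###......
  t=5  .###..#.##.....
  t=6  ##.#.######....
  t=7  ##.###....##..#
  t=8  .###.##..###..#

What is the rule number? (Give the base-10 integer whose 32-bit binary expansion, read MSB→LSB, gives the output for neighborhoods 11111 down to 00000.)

972307944

  #####|.  b31=0 t=2,i=4
  ####.|.  b30=0 t=1,i=8
  ###.#|#  b29=1 t=1,i=9
  ###..|#  b28=1 t=2,i=6
  ##.##|#  b27=1 t=1,i=5
  ##.#.|.  b26=0 t=0,i=5
  ##..#|.  b25=0 t=0,i=10
  ##...|#  b24=1 t=3,i=3
  #.###|#  b23=1 t=1,i=6
  #.##.|#  b22=1 t=0,i=8
  #.#.#|#  b21=1 t=0,i=6
  #.#..|#  b20=1 t=1,i=11
  #..##|.  b19=0 t=0,i=2
  #..#.|#  b18=1 t=0,i=11
  #...#|.  b17=0 t=1,i=1
  #....|.  b16=0 t=4,i=10
  .####|.  b15=0 t=1,i=7
  .###.|.  b14=0 t=4,i=7
  .##.#|#  b13=1 t=0,i=4
  .##..|#  b12=1 t=0,i=9
  .#.##|#  b11=1 t=0,i=7
  .#.#.|#  b10=1 t=2,i=10
  .#..#|.  b9=0 t=0,i=1
  .#...|#  b8=1 t=1,i=0
  ..###|#  b7=1 t=4,i=6
  ..##.|#  b6=1 t=0,i=3
  ..#.#|#  b5=1 t=2,i=9
  ..#..|.  b4=0 t=0,i=0
  ...##|#  b3=1 t=1,i=2
  ...#.|.  b2=0 t=3,i=5
  ....#|.  b1=0 t=4,i=0
  .....|.  b0=0 t=4,i=11
  bits 00111001111101000011110111101000 = 972307944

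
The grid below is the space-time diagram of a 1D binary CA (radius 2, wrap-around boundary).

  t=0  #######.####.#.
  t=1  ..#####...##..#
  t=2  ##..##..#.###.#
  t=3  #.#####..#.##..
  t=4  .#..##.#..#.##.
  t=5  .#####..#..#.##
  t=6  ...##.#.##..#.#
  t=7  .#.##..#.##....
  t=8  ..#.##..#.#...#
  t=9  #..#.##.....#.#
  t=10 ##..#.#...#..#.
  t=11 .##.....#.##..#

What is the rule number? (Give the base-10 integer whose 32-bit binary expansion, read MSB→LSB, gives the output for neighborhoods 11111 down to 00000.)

  #####|#  b31=1 t=0,i=2
  ####.|#  b30=1 t=0,i=5
  ###.#|#  b29=1 t=0,i=6
  ###..|.  b28=0 t=1,i=6
  ##.##|.  b27=0 t=0,i=7
  ##.#.|.  b26=0 t=0,i=12
  ##..#|#  b25=1 t=1,i=12
  ##...|.  b24=0 t=1,i=7
  #.###|.  b23=0 t=0,i=0
  #.##.|.  b22=0 t=3,i=11
  #.#.#|.  b21=0 t=0,i=13
  #.#..|.  b20=0 t=4,i=7
  #..##|#  b19=1 t=1,i=1
  #..#.|.  b18=0 t=1,i=13
  #...#|#  b17=1 t=1,i=8
  #....|.  b16=0 t=7,i=12
  .####|.  b15=0 t=0,i=1
  .###.|#  b14=1 t=2,i=0
  .##.#|#  b13=1 t=4,i=5
  .##..|#  b12=1 t=1,i=11
  .#.##|#  b11=1 t=0,i=14
  .#.#.|.  b10=0 t=6,i=13
  .#..#|#  b9=1 t=1,i=0
  .#...|.  b8=0 t=6,i=0
  ..###|.  b7=0 t=1,i=2
  ..##.|#  b6=1 t=1,i=10
  ..#.#|.  b5=0 t=2,i=8
  ..#..|#  b4=1 t=1,i=14
  ...##|.  b3=0 t=1,i=9
  ...#.|.  b2=0 t=7,i=0
  ....#|#  b1=1 t=7,i=14
  .....|.  b0=0 t=7,i=13
  bits 11100010000010100111101001010010 = 3792337490

3792337490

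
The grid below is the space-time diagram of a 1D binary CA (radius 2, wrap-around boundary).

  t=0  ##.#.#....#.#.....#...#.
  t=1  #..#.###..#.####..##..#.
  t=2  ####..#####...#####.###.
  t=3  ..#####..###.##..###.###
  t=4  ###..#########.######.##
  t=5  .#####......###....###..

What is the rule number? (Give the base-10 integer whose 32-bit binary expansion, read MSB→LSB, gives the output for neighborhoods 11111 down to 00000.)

  ##### -> .   bit 31 = 0  t=2,i=8
  ####. -> #   bit 30 = 1  t=1,i=14
  ###.# -> #   bit 29 = 1  t=2,i=18
  ###.. -> #   bit 28 = 1  t=1,i=7
  ##.## -> #   bit 27 = 1  t=2,i=19
  ##.#. -> .   bit 26 = 0  t=0,i=2
  ##..# -> #   bit 25 = 1  t=1,i=8
  ##... -> #   bit 24 = 1  t=2,i=11
  #.### -> .   bit 23 = 0  t=1,i=5
  #.##. -> #   bit 22 = 1  t=0,i=0
  #.#.# -> #   bit 21 = 1  t=0,i=3
  #.#.. -> #   bit 20 = 1  t=0,i=5
  #..## -> #   bit 19 = 1  t=1,i=17
  #..#. -> #   bit 18 = 1  t=1,i=2
  #...# -> .   bit 17 = 0  t=0,i=20
  #.... -> #   bit 16 = 1  t=0,i=7
  .#### -> .   bit 15 = 0  t=1,i=13
  .###. -> #   bit 14 = 1  t=1,i=6
  .##.# -> .   bit 13 = 0  t=0,i=1
  .##.. -> .   bit 12 = 0  t=1,i=19
  .#.## -> .   bit 11 = 0  t=0,i=23
  .#.#. -> .   bit 10 = 0  t=0,i=4
  .#..# -> #   bit 9 = 1  t=1,i=1
  .#... -> #   bit 8 = 1  t=0,i=6
  ..### -> #   bit 7 = 1  t=2,i=6
  ..##. -> #   bit 6 = 1  t=1,i=18
  ..#.# -> #   bit 5 = 1  t=0,i=10
  ..#.. -> #   bit 4 = 1  t=0,i=18
  ...## -> #   bit 3 = 1  t=2,i=13
  ...#. -> .   bit 2 = 0  t=0,i=9
  ....# -> .   bit 1 = 0  t=0,i=8
  ..... -> #   bit 0 = 1  t=0,i=15
  bits 01111011011111010100001111111001 = 2071806969

2071806969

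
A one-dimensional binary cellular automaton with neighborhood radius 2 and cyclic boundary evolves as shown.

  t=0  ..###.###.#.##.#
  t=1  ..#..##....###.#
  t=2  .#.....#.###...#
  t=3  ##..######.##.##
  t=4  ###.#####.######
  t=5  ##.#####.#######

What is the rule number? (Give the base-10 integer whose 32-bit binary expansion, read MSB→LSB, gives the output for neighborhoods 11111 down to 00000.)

  [31] ##### => #  t=3,i=6
  [30] ####. => #  t=3,i=0
  [29] ###.# => .  t=0,i=4
  [28] ###.. => #  t=2,i=11
  [27] ##.## => #  t=0,i=5
  [26] ##.#. => .  t=0,i=9
  [25] ##..# => #  t=3,i=2
  [24] ##... => #  t=1,i=7
  [23] #.### => #  t=0,i=6
  [22] #.##. => #  t=0,i=12
  [21] #.#.# => .  t=0,i=10
  [20] #.#.. => #  t=0,i=15
  [19] #..## => .  t=0,i=1
  [18] #..#. => #  t=1,i=1
  [17] #...# => .  t=2,i=13
  [16] #.... => .  t=1,i=8
  [15] .#### => #  t=3,i=5
  [14] .###. => .  t=0,i=3
  [13] .##.# => #  t=0,i=13
  [12] .##.. => .  t=1,i=6
  [11] .#.## => #  t=0,i=11
  [10] .#.#. => #  t=2,i=0
  [9] .#..# => .  t=0,i=0
  [8] .#... => .  t=2,i=2
  [7] ..### => #  t=0,i=2
  [6] ..##. => .  t=1,i=5
  [5] ..#.# => #  t=2,i=7
  [4] ..#.. => .  t=1,i=2
  [3] ...## => #  t=1,i=10
  [2] ...#. => #  t=2,i=6
  [1] ....# => #  t=1,i=9
  [0] ..... => #  t=2,i=4
  bits 11011011110101001010110010101111 = 3688148143

3688148143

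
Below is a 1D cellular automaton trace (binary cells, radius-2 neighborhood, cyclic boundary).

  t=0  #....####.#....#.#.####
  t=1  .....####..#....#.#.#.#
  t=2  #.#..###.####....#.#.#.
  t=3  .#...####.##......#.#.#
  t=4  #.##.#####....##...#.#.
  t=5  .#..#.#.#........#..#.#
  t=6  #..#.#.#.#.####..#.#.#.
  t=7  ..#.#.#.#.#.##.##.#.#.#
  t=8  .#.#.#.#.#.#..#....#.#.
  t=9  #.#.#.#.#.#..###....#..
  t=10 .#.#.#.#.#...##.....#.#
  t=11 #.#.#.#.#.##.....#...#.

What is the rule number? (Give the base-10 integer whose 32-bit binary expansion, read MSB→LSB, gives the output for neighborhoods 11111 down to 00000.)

1778830737

  nb #####: next=.  (t=0,i=21, bit31=0)
  nb ####.: next=#  (t=0,i=7, bit30=1)
  nb ###.#: next=#  (t=0,i=8, bit29=1)
  nb ###..: next=.  (t=0,i=0, bit28=0)
  nb ##.##: next=#  (t=2,i=8, bit27=1)
  nb ##.#.: next=.  (t=0,i=9, bit26=0)
  nb ##..#: next=#  (t=1,i=9, bit25=1)
  nb ##...: next=.  (t=0,i=1, bit24=0)
  nb #.###: next=.  (t=0,i=19, bit23=0)
  nb #.##.: next=.  (t=3,i=10, bit22=0)
  nb #.#.#: next=.  (t=0,i=17, bit21=0)
  nb #.#..: next=.  (t=0,i=10, bit20=0)
  nb #..##: next=.  (t=2,i=4, bit19=0)
  nb #..#.: next=#  (t=1,i=10, bit18=1)
  nb #...#: next=#  (t=3,i=3, bit17=1)
  nb #....: next=.  (t=0,i=2, bit16=0)
  nb .####: next=#  (t=0,i=6, bit15=1)
  nb .###.: next=#  (t=2,i=6, bit14=1)
  nb .##.#: next=.  (t=4,i=3, bit13=0)
  nb .##..: next=.  (t=3,i=11, bit12=0)
  nb .#.##: next=#  (t=0,i=18, bit11=1)
  nb .#.#.: next=#  (t=0,i=16, bit10=1)
  nb .#..#: next=.  (t=2,i=3, bit9=0)
  nb .#...: next=#  (t=0,i=11, bit8=1)
  nb ..###: next=#  (t=0,i=5, bit7=1)
  nb ..##.: next=.  (t=4,i=14, bit6=0)
  nb ..#.#: next=.  (t=0,i=15, bit5=0)
  nb ..#..: next=#  (t=1,i=11, bit4=1)
  nb ...##: next=.  (t=0,i=4, bit3=0)
  nb ...#.: next=.  (t=0,i=14, bit2=0)
  nb ....#: next=.  (t=0,i=3, bit1=0)
  nb .....: next=#  (t=1,i=2, bit0=1)
  bits 01101010000001101100110110010001 = 1778830737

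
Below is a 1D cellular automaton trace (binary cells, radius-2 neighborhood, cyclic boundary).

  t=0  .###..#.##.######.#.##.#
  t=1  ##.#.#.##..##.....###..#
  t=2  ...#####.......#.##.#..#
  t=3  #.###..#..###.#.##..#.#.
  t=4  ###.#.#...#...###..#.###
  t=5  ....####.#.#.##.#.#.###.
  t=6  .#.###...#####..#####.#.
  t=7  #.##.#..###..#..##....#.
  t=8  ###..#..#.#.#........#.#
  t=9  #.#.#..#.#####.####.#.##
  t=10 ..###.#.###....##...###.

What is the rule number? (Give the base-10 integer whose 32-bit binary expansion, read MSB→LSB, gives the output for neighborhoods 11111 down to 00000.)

  nb #####: next=.  (t=0,i=13, bit31=0)
  nb ####.: next=.  (t=0,i=15, bit30=0)
  nb ###.#: next=.  (t=0,i=16, bit29=0)
  nb ###..: next=#  (t=0,i=3, bit28=1)
  nb ##.##: next=.  (t=0,i=10, bit27=0)
  nb ##.#.: next=.  (t=0,i=17, bit26=0)
  nb ##..#: next=.  (t=0,i=4, bit25=0)
  nb ##...: next=.  (t=1,i=13, bit24=0)
  nb #.###: next=#  (t=0,i=1, bit23=1)
  nb #.##.: next=#  (t=0,i=8, bit22=1)
  nb #.#.#: next=#  (t=0,i=18, bit21=1)
  nb #.#..: next=#  (t=2,i=20, bit20=1)
  nb #..##: next=.  (t=1,i=10, bit19=0)
  nb #..#.: next=#  (t=0,i=5, bit18=1)
  nb #...#: next=.  (t=2,i=1, bit17=0)
  nb #....: next=.  (t=1,i=14, bit16=0)
  nb .####: next=#  (t=0,i=12, bit15=1)
  nb .###.: next=.  (t=0,i=2, bit14=0)
  nb .##.#: next=.  (t=0,i=9, bit13=0)
  nb .##..: next=.  (t=1,i=8, bit12=0)
  nb .#.##: next=#  (t=0,i=0, bit11=1)
  nb .#.#.: next=#  (t=1,i=4, bit10=1)
  nb .#..#: next=.  (t=2,i=21, bit9=0)
  nb .#...: next=#  (t=2,i=0, bit8=1)
  nb ..###: next=#  (t=1,i=18, bit7=1)
  nb ..##.: next=.  (t=1,i=11, bit6=0)
  nb ..#.#: next=.  (t=0,i=6, bit5=0)
  nb ..#..: next=.  (t=2,i=23, bit4=0)
  nb ...##: next=#  (t=1,i=17, bit3=1)
  nb ...#.: next=#  (t=2,i=14, bit2=1)
  nb ....#: next=.  (t=1,i=16, bit1=0)
  nb .....: next=#  (t=1,i=15, bit0=1)
  bits 00010000111101001000110110001101 = 284462477

284462477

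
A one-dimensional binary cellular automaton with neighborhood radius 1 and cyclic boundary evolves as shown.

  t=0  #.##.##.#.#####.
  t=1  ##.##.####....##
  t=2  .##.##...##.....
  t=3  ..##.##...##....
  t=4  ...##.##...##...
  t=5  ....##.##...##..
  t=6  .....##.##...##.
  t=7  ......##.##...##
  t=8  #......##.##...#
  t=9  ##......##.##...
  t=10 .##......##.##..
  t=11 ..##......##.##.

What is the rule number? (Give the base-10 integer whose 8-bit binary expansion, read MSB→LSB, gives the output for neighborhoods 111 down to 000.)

116

  [7] ### => .  t=0,i=11
  [6] ##. => #  t=0,i=3
  [5] #.# => #  t=0,i=1
  [4] #.. => #  t=1,i=10
  [3] .## => .  t=0,i=2
  [2] .#. => #  t=0,i=0
  [1] ..# => .  t=1,i=13
  [0] ... => .  t=1,i=11
  bits 01110100 = 116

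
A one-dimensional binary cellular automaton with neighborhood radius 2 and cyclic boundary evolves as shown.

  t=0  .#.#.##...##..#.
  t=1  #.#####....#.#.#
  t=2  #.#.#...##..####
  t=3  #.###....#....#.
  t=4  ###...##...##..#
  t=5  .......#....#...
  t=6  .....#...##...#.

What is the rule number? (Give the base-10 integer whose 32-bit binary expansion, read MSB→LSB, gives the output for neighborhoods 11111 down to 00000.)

2700426754

  #####|#  b31=1 t=1,i=4
  ####.|.  b30=0 t=1,i=5
  ###.#|#  b29=1 t=2,i=0
  ###..|.  b28=0 t=1,i=6
  ##.##|.  b27=0 t=1,i=1
  ##.#.|.  b26=0 t=2,i=1
  ##..#|.  b25=0 t=0,i=12
  ##...|.  b24=0 t=0,i=7
  #.###|#  b23=1 t=1,i=2
  #.##.|#  b22=1 t=0,i=5
  #.#.#|#  b21=1 t=0,i=3
  #.#..|#  b20=1 t=2,i=4
  #..##|.  b19=0 t=2,i=11
  #..#.|#  b18=1 t=0,i=0
  #...#|.  b17=0 t=0,i=8
  #....|#  b16=1 t=1,i=8
  .####|.  b15=0 t=1,i=3
  .###.|.  b14=0 t=3,i=3
  .##.#|#  b13=1 t=1,i=0
  .##..|#  b12=1 t=0,i=6
  .#.##|#  b11=1 t=0,i=4
  .#.#.|#  b10=1 t=0,i=2
  .#..#|#  b9=1 t=0,i=15
  .#...|.  b8=0 t=2,i=5
  ..###|.  b7=0 t=2,i=12
  ..##.|.  b6=0 t=0,i=10
  ..#.#|.  b5=0 t=0,i=1
  ..#..|.  b4=0 t=0,i=14
  ...##|.  b3=0 t=0,i=9
  ...#.|.  b2=0 t=1,i=10
  ....#|#  b1=1 t=1,i=9
  .....|.  b0=0 t=5,i=0
  bits 10100000111101010011111000000010 = 2700426754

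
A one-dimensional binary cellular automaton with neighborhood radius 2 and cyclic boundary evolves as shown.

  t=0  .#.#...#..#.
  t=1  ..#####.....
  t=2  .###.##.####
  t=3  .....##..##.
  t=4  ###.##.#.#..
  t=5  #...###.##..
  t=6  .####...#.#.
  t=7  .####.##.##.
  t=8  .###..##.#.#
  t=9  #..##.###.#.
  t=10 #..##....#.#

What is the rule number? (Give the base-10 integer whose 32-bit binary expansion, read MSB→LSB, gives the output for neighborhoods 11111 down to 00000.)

  nb #####: next=.  (t=1,i=4, bit31=0)
  nb ####.: next=#  (t=1,i=5, bit30=1)
  nb ###.#: next=.  (t=2,i=3, bit29=0)
  nb ###..: next=#  (t=1,i=6, bit28=1)
  nb ##.##: next=.  (t=2,i=0, bit27=0)
  nb ##.#.: next=#  (t=4,i=6, bit26=1)
  nb ##..#: next=#  (t=3,i=7, bit25=1)
  nb ##...: next=.  (t=1,i=7, bit24=0)
  nb #.###: next=.  (t=2,i=1, bit23=0)
  nb #.##.: next=#  (t=2,i=5, bit22=1)
  nb #.#.#: next=.  (t=4,i=7, bit21=0)
  nb #.#..: next=#  (t=0,i=3, bit20=1)
  nb #..##: next=.  (t=3,i=8, bit19=0)
  nb #..#.: next=.  (t=0,i=0, bit18=0)
  nb #...#: next=#  (t=0,i=5, bit17=1)
  nb #....: next=#  (t=1,i=8, bit16=1)
  nb .####: next=#  (t=1,i=3, bit15=1)
  nb .###.: next=.  (t=2,i=2, bit14=0)
  nb .##.#: next=#  (t=2,i=6, bit13=1)
  nb .##..: next=.  (t=3,i=6, bit12=0)
  nb .#.##: next=#  (t=8,i=0, bit11=1)
  nb .#.#.: next=#  (t=0,i=2, bit10=1)
  nb .#..#: next=.  (t=0,i=8, bit9=0)
  nb .#...: next=#  (t=0,i=4, bit8=1)
  nb ..###: next=#  (t=1,i=2, bit7=1)
  nb ..##.: next=#  (t=3,i=5, bit6=1)
  nb ..#.#: next=.  (t=0,i=1, bit5=0)
  nb ..#..: next=.  (t=0,i=7, bit4=0)
  nb ...##: next=#  (t=1,i=1, bit3=1)
  nb ...#.: next=#  (t=0,i=6, bit2=1)
  nb ....#: next=.  (t=1,i=0, bit1=0)
  nb .....: next=#  (t=1,i=9, bit0=1)
  bits 01010110010100111010110111001101 = 1448324557

1448324557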